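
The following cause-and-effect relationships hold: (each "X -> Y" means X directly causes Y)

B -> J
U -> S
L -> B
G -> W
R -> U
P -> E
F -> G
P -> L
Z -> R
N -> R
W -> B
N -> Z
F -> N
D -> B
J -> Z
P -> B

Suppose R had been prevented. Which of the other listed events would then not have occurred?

Downstream of R: U, S.

S, U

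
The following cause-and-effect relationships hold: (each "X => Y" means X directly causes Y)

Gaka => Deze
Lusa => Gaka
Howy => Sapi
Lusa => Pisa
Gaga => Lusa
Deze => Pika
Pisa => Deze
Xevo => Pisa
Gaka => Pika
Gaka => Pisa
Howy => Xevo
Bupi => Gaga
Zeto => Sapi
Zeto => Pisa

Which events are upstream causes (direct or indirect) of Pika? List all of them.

Immediate causes of Pika: Gaka, Deze.
Further upstream: Howy, Bupi, Zeto, Gaga, Lusa, Xevo, Pisa.

Bupi, Deze, Gaga, Gaka, Howy, Lusa, Pisa, Xevo, Zeto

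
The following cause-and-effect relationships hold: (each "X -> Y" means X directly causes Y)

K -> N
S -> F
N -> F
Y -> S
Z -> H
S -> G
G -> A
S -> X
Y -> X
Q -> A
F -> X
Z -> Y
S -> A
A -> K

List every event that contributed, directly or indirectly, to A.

G, Q, S, Y, Z

Immediate causes of A: S, G, Q.
Further upstream: Z, Y.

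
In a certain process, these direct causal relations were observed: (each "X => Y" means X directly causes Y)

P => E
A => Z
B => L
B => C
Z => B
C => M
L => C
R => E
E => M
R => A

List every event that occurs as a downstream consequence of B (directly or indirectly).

Direct effects: L, C.
2 steps out: M.
Not reachable from it: R, A, Z, E, P.

C, L, M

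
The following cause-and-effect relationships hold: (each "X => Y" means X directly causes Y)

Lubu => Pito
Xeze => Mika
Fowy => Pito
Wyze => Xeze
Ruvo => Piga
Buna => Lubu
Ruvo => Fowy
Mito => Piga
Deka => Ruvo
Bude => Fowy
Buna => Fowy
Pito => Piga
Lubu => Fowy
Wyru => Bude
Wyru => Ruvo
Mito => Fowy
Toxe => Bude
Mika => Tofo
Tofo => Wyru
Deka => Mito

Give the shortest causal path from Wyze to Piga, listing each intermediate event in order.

Wyze → Xeze
Xeze → Mika
Mika → Tofo
Tofo → Wyru
Wyru → Ruvo
Ruvo → Piga
Length: 6 steps.

Wyze → Xeze → Mika → Tofo → Wyru → Ruvo → Piga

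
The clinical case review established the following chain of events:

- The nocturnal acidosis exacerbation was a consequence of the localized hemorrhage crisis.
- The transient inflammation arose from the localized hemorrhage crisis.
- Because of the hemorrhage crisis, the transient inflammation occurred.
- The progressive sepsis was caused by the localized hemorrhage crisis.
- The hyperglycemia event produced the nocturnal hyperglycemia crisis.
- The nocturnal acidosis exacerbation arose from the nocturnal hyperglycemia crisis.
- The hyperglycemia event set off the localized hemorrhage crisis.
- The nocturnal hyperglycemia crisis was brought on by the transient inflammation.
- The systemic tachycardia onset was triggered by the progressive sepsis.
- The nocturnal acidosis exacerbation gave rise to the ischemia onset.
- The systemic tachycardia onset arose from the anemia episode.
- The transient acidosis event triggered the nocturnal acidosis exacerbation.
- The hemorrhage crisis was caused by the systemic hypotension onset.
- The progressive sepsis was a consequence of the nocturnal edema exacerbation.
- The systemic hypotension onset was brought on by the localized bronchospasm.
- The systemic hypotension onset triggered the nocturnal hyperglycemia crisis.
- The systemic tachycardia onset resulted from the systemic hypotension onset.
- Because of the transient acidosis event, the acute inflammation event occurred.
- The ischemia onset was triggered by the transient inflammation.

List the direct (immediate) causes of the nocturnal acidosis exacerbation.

the localized hemorrhage crisis, the nocturnal hyperglycemia crisis, the transient acidosis event

Upstream contributors include the hyperglycemia event, the localized bronchospasm, the systemic hypotension onset, the hemorrhage crisis, the transient inflammation, but only the localized hemorrhage crisis, the nocturnal hyperglycemia crisis, the transient acidosis event feed directly into the nocturnal acidosis exacerbation.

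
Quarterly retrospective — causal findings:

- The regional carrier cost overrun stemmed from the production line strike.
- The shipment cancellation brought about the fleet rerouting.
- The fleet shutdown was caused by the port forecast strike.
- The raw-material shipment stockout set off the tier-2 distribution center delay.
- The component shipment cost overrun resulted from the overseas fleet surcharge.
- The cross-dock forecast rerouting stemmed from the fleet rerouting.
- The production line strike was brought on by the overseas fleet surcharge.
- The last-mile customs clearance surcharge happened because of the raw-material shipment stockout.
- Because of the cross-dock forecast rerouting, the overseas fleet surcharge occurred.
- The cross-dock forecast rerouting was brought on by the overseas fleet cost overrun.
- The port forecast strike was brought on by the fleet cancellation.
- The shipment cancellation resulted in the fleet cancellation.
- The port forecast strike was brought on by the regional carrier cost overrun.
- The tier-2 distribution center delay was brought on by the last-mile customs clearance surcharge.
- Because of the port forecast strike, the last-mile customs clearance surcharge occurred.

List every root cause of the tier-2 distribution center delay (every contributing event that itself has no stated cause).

the overseas fleet cost overrun, the raw-material shipment stockout, the shipment cancellation

Tracing upstream from the tier-2 distribution center delay: the tier-2 distribution center delay ← the last-mile customs clearance surcharge ← the port forecast strike ← the fleet cancellation ← the shipment cancellation.
A separate upstream branch: the tier-2 distribution center delay ← the last-mile customs clearance surcharge ← the port forecast strike ← the regional carrier cost overrun ← the production line strike ← the overseas fleet surcharge ← the cross-dock forecast rerouting ← the overseas fleet cost overrun.
A separate upstream branch: the tier-2 distribution center delay ← the raw-material shipment stockout.
Each of those chain origins has no stated cause.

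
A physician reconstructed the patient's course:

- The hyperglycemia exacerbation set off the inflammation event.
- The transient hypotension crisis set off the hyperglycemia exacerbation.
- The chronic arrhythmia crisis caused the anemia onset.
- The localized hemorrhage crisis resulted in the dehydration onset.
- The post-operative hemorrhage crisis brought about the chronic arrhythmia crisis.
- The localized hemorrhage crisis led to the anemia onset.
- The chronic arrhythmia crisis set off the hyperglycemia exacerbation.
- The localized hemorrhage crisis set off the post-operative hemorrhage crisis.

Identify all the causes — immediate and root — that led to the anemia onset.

Immediate causes of the anemia onset: the localized hemorrhage crisis, the chronic arrhythmia crisis.
Further upstream: the post-operative hemorrhage crisis.

the chronic arrhythmia crisis, the localized hemorrhage crisis, the post-operative hemorrhage crisis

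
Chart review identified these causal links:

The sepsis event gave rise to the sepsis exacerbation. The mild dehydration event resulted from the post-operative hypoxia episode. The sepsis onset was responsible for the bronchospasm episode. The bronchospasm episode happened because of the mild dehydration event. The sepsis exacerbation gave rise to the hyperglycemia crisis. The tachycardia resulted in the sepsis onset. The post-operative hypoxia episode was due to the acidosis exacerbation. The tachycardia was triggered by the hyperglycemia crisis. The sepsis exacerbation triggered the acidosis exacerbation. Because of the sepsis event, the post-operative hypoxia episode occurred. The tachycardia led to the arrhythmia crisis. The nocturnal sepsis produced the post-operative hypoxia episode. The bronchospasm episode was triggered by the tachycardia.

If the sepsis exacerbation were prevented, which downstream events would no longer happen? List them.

Downstream of the sepsis exacerbation: the hyperglycemia crisis, the tachycardia, the acidosis exacerbation, the post-operative hypoxia episode, the sepsis onset, the arrhythmia crisis, the mild dehydration event, the bronchospasm episode.
Of those, still caused via another path: the post-operative hypoxia episode, the mild dehydration event, the bronchospasm episode.
The remainder have no surviving cause.

the acidosis exacerbation, the arrhythmia crisis, the hyperglycemia crisis, the sepsis onset, the tachycardia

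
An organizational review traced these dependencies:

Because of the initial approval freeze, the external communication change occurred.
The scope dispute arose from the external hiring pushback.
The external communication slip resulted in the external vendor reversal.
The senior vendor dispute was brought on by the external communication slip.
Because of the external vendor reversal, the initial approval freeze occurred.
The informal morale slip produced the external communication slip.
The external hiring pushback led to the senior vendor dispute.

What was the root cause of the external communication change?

Tracing upstream from the external communication change: the external communication change ← the initial approval freeze ← the external vendor reversal ← the external communication slip ← the informal morale slip.
The informal morale slip has no stated cause, so it is the root.

the informal morale slip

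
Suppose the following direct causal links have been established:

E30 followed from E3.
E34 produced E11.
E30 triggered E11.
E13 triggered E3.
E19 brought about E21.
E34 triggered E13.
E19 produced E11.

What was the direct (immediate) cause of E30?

E3

Upstream contributors include E34, E13, but only E3 feeds directly into E30.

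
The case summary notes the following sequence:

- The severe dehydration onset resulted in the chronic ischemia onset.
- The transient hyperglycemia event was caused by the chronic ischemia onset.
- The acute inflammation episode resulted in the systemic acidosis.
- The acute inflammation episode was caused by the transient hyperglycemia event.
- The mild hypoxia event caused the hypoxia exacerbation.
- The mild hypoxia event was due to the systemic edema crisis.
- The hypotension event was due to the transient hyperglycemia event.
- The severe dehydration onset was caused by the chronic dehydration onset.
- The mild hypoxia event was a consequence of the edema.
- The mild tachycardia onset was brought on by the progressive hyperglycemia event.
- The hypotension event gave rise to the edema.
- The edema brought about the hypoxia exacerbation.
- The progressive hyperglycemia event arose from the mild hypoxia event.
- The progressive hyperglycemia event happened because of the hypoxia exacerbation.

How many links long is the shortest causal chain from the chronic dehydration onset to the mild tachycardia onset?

8

Shortest chain: the chronic dehydration onset → the severe dehydration onset → the chronic ischemia onset → the transient hyperglycemia event → the hypotension event → the edema → the mild hypoxia event → the progressive hyperglycemia event → the mild tachycardia onset.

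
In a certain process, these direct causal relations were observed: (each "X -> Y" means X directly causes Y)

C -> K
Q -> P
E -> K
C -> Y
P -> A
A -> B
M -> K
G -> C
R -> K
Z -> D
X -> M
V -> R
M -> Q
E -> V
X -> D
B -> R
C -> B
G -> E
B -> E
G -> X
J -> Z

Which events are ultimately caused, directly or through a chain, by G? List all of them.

Direct effects: X, C, E.
2 steps out: M, D, Y, B, V, K.
3 steps out: Q, R.
4 steps out: P.
5 steps out: A.
Not reachable from it: J, Z.

A, B, C, D, E, K, M, P, Q, R, V, X, Y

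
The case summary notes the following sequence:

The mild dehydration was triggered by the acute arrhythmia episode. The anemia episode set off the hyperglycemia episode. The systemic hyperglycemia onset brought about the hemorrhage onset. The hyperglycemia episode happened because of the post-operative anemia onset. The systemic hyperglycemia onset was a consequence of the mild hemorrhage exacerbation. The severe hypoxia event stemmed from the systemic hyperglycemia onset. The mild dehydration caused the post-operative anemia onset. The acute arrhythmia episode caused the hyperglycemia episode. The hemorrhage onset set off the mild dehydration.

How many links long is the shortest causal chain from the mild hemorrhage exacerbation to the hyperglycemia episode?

Shortest chain: the mild hemorrhage exacerbation → the systemic hyperglycemia onset → the hemorrhage onset → the mild dehydration → the post-operative anemia onset → the hyperglycemia episode.

5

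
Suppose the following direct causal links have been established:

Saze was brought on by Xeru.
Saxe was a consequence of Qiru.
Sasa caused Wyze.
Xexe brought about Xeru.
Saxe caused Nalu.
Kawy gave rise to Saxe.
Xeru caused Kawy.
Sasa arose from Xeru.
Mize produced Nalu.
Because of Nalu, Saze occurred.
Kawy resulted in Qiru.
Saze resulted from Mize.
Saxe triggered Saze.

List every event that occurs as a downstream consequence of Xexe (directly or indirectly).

Kawy, Nalu, Qiru, Sasa, Saxe, Saze, Wyze, Xeru

Direct effects: Xeru.
2 steps out: Kawy, Sasa, Saze.
3 steps out: Qiru, Wyze, Saxe.
4 steps out: Nalu.
Not reachable from it: Mize.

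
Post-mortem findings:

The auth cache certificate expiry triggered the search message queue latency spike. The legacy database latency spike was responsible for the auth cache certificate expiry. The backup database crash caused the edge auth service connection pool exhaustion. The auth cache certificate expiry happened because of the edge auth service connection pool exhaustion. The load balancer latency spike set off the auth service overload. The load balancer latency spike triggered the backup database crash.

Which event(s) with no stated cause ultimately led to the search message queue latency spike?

the legacy database latency spike, the load balancer latency spike

Tracing upstream from the search message queue latency spike: the search message queue latency spike ← the auth cache certificate expiry ← the legacy database latency spike.
A separate upstream branch: the search message queue latency spike ← the auth cache certificate expiry ← the edge auth service connection pool exhaustion ← the backup database crash ← the load balancer latency spike.
Each of those chain origins has no stated cause.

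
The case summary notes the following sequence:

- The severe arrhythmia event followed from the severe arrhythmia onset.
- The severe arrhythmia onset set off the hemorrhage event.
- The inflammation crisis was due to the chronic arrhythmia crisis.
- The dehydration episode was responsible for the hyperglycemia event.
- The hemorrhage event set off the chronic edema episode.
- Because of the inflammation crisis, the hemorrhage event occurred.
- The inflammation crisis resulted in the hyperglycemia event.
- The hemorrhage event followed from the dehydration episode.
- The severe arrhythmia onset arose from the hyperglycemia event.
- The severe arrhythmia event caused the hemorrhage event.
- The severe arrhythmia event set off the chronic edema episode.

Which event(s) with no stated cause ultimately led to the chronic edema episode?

Tracing upstream from the chronic edema episode: the chronic edema episode ← the hemorrhage event ← the dehydration episode.
A separate upstream branch: the chronic edema episode ← the hemorrhage event ← the inflammation crisis ← the chronic arrhythmia crisis.
Each of those chain origins has no stated cause.

the chronic arrhythmia crisis, the dehydration episode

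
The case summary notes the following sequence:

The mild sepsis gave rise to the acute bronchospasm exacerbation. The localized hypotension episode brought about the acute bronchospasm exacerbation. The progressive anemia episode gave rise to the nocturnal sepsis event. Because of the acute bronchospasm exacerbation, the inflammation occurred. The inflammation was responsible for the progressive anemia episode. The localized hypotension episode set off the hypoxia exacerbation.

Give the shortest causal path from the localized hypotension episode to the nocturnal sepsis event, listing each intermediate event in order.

the localized hypotension episode → the acute bronchospasm exacerbation
the acute bronchospasm exacerbation → the inflammation
the inflammation → the progressive anemia episode
the progressive anemia episode → the nocturnal sepsis event
Length: 4 steps.

the localized hypotension episode → the acute bronchospasm exacerbation → the inflammation → the progressive anemia episode → the nocturnal sepsis event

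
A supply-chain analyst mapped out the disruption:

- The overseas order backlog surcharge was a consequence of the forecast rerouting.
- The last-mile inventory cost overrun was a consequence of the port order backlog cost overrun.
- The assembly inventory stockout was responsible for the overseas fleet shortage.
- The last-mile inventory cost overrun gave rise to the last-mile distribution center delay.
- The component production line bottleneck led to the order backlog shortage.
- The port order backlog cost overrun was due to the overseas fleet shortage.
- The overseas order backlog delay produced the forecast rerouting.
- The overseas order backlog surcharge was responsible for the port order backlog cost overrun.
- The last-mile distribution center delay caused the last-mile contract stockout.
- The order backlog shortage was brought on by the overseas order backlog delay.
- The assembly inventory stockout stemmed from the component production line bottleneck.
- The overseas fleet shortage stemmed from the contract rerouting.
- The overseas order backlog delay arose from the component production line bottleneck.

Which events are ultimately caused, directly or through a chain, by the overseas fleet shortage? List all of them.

the last-mile contract stockout, the last-mile distribution center delay, the last-mile inventory cost overrun, the port order backlog cost overrun

Direct effects: the port order backlog cost overrun.
2 steps out: the last-mile inventory cost overrun.
3 steps out: the last-mile distribution center delay.
4 steps out: the last-mile contract stockout.
Not reachable from it: the component production line bottleneck, the assembly inventory stockout, the overseas order backlog delay, the forecast rerouting, the contract rerouting, the overseas order backlog surcharge, the order backlog shortage.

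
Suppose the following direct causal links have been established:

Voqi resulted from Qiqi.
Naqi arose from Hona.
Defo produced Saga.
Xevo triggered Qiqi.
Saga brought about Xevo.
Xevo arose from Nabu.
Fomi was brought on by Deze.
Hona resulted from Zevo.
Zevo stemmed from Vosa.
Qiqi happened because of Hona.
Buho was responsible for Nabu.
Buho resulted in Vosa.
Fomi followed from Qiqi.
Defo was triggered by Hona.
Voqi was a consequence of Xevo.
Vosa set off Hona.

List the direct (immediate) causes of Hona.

Vosa, Zevo

Upstream contributors include Buho, but only Vosa, Zevo feed directly into Hona.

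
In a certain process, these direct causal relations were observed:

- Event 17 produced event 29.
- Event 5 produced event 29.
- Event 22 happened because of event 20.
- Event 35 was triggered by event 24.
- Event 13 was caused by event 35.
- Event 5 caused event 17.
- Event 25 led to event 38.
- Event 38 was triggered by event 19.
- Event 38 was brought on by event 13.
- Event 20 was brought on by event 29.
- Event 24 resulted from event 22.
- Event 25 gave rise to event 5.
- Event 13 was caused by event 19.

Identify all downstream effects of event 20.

event 13, event 22, event 24, event 35, event 38

Direct effects: event 22.
2 steps out: event 24.
3 steps out: event 35.
4 steps out: event 13.
5 steps out: event 38.
Not reachable from it: event 25, event 5, event 17, event 29, event 19.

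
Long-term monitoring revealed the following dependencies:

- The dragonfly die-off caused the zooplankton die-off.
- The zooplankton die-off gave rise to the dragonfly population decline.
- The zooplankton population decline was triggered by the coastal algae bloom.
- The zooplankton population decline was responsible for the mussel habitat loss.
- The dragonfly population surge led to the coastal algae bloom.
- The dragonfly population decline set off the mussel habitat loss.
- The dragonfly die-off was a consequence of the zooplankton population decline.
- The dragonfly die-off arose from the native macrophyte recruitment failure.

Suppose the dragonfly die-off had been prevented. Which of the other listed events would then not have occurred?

Downstream of the dragonfly die-off: the zooplankton die-off, the dragonfly population decline, the mussel habitat loss.
Of those, still caused via another path: the mussel habitat loss.
The remainder have no surviving cause.

the dragonfly population decline, the zooplankton die-off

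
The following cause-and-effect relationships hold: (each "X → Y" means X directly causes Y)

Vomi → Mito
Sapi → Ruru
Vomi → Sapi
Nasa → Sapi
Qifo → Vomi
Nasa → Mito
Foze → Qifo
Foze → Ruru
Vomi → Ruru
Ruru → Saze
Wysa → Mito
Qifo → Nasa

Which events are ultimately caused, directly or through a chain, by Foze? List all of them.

Mito, Nasa, Qifo, Ruru, Sapi, Saze, Vomi

Direct effects: Qifo, Ruru.
2 steps out: Nasa, Vomi, Saze.
3 steps out: Mito, Sapi.
Not reachable from it: Wysa.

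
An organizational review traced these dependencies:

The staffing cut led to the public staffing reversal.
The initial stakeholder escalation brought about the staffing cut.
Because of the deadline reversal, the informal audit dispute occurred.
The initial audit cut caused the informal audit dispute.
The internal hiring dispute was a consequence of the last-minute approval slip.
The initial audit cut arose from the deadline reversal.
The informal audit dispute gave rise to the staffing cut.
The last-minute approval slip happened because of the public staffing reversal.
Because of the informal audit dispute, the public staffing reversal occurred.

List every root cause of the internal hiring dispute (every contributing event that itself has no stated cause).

the deadline reversal, the initial stakeholder escalation

Tracing upstream from the internal hiring dispute: the internal hiring dispute ← the last-minute approval slip ← the public staffing reversal ← the informal audit dispute ← the deadline reversal.
A separate upstream branch: the internal hiring dispute ← the last-minute approval slip ← the public staffing reversal ← the staffing cut ← the initial stakeholder escalation.
Each of those chain origins has no stated cause.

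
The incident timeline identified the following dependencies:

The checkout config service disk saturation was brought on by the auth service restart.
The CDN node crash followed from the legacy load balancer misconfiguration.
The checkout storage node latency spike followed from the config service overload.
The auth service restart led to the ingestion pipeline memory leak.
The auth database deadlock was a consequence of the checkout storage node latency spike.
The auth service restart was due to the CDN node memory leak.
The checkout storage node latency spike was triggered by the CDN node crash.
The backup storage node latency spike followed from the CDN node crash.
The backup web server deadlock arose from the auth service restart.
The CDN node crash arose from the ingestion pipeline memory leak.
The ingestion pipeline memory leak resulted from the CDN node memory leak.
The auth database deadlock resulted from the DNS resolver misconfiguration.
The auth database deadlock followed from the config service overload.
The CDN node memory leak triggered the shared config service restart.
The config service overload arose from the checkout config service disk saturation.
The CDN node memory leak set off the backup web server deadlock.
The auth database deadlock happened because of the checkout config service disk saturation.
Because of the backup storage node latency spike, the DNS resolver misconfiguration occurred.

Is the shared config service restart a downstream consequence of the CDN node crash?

No

The CDN node crash leads to the backup storage node latency spike, the DNS resolver misconfiguration, the checkout storage node latency spike, the auth database deadlock; the shared config service restart is not among them.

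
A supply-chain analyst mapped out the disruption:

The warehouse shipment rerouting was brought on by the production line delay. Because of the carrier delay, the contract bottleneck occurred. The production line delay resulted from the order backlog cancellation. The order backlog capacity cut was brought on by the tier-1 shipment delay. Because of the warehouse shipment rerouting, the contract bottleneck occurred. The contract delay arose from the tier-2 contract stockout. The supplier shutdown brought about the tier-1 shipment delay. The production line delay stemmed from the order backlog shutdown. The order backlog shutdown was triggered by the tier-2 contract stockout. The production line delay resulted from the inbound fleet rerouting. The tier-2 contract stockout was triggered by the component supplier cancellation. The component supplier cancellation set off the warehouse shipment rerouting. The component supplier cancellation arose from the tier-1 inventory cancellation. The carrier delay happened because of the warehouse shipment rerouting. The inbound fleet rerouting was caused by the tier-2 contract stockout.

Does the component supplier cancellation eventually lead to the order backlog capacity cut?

No

The component supplier cancellation leads to the tier-2 contract stockout, the inbound fleet rerouting, the order backlog shutdown, the production line delay, the warehouse shipment rerouting, the carrier delay, the contract bottleneck, the contract delay; the order backlog capacity cut is not among them.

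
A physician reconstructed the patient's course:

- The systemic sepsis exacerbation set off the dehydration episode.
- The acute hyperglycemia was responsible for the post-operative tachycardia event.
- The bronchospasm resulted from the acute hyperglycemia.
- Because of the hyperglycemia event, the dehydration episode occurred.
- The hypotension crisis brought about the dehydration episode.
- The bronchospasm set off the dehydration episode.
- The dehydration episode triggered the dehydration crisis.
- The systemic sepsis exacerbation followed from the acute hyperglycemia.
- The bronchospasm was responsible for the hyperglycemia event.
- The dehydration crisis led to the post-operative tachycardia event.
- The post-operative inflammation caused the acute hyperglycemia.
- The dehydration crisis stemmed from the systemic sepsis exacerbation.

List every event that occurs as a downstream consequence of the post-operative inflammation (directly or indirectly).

Direct effects: the acute hyperglycemia.
2 steps out: the bronchospasm, the systemic sepsis exacerbation, the post-operative tachycardia event.
3 steps out: the hyperglycemia event, the dehydration episode, the dehydration crisis.
Not reachable from it: the hypotension crisis.

the acute hyperglycemia, the bronchospasm, the dehydration crisis, the dehydration episode, the hyperglycemia event, the post-operative tachycardia event, the systemic sepsis exacerbation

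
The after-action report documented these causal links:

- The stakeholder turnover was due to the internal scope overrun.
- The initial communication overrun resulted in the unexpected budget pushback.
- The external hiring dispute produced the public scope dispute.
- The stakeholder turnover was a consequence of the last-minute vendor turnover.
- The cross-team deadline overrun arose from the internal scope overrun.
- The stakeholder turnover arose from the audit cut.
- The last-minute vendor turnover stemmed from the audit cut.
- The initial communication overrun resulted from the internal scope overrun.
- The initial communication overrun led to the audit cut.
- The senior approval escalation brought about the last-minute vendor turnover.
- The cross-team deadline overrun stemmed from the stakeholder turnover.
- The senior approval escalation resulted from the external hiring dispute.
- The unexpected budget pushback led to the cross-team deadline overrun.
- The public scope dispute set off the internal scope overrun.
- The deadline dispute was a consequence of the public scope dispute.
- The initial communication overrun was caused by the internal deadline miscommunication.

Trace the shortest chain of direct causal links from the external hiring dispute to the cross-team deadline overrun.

the external hiring dispute → the public scope dispute
the public scope dispute → the internal scope overrun
the internal scope overrun → the cross-team deadline overrun
Length: 3 steps.

the external hiring dispute → the public scope dispute → the internal scope overrun → the cross-team deadline overrun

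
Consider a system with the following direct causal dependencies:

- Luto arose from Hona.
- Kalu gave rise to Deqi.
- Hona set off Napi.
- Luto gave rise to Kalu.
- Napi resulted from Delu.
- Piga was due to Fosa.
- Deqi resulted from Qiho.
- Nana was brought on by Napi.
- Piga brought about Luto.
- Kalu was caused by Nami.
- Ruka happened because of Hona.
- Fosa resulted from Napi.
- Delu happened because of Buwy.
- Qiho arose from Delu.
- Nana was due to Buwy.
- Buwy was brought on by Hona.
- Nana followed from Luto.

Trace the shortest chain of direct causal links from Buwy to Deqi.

Buwy → Delu
Delu → Qiho
Qiho → Deqi
Length: 3 steps.

Buwy → Delu → Qiho → Deqi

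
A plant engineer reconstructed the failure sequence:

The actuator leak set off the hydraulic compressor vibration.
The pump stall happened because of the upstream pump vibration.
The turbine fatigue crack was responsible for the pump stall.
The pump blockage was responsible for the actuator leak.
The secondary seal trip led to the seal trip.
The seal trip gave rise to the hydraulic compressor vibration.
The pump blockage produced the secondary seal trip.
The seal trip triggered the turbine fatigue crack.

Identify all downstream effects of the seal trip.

the hydraulic compressor vibration, the pump stall, the turbine fatigue crack

Direct effects: the hydraulic compressor vibration, the turbine fatigue crack.
2 steps out: the pump stall.
Not reachable from it: the upstream pump vibration, the pump blockage, the actuator leak, the secondary seal trip.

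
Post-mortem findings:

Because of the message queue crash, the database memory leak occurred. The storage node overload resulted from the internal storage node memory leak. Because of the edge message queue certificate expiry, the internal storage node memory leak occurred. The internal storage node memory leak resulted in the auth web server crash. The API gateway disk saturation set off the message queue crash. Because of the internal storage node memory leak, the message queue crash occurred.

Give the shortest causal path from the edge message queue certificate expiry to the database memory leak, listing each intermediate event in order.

the edge message queue certificate expiry → the internal storage node memory leak
the internal storage node memory leak → the message queue crash
the message queue crash → the database memory leak
Length: 3 steps.

the edge message queue certificate expiry → the internal storage node memory leak → the message queue crash → the database memory leak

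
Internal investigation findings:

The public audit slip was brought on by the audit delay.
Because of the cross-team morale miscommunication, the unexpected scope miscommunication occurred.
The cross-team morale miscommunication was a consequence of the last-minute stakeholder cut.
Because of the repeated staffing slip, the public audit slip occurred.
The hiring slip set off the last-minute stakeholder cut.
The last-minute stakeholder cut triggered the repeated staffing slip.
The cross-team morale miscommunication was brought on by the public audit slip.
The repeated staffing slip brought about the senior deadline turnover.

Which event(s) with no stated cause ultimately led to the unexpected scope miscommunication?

Tracing upstream from the unexpected scope miscommunication: the unexpected scope miscommunication ← the cross-team morale miscommunication ← the last-minute stakeholder cut ← the hiring slip.
A separate upstream branch: the unexpected scope miscommunication ← the cross-team morale miscommunication ← the public audit slip ← the audit delay.
Each of those chain origins has no stated cause.

the audit delay, the hiring slip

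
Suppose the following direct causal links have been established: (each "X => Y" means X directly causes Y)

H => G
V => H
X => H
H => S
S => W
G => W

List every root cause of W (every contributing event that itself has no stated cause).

Tracing upstream from W: W ← G ← H ← X.
A separate upstream branch: W ← G ← H ← V.
Each of those chain origins has no stated cause.

V, X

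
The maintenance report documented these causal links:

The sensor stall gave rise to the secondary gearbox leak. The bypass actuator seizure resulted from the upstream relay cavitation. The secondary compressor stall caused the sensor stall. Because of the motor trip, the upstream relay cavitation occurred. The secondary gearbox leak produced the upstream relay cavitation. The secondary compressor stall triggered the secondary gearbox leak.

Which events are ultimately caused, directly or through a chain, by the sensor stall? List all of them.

the bypass actuator seizure, the secondary gearbox leak, the upstream relay cavitation

Direct effects: the secondary gearbox leak.
2 steps out: the upstream relay cavitation.
3 steps out: the bypass actuator seizure.
Not reachable from it: the secondary compressor stall, the motor trip.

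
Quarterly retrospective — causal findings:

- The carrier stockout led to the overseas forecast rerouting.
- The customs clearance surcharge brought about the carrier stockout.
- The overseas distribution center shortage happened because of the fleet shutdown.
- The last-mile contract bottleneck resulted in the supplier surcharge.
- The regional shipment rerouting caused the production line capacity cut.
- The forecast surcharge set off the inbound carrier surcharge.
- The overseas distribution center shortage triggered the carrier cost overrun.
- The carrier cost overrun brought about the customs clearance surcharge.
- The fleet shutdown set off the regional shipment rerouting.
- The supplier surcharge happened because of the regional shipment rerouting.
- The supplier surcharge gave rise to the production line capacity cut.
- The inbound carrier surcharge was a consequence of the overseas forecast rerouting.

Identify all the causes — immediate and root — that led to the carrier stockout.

Immediate cause of the carrier stockout: the customs clearance surcharge.
Further upstream: the fleet shutdown, the overseas distribution center shortage, the carrier cost overrun.

the carrier cost overrun, the customs clearance surcharge, the fleet shutdown, the overseas distribution center shortage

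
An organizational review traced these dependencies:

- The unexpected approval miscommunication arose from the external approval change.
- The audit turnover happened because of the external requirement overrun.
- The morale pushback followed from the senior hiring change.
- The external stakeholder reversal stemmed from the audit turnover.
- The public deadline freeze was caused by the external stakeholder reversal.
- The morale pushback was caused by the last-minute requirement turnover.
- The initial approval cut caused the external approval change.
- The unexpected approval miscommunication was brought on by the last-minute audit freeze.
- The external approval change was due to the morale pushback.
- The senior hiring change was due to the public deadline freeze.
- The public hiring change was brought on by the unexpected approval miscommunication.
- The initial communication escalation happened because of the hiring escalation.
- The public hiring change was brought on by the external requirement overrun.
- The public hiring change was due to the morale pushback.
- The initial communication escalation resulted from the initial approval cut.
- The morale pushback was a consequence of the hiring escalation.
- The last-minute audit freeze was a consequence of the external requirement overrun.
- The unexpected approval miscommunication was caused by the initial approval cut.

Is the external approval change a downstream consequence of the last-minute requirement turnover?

There is a causal chain: the last-minute requirement turnover → the morale pushback → the external approval change.

Yes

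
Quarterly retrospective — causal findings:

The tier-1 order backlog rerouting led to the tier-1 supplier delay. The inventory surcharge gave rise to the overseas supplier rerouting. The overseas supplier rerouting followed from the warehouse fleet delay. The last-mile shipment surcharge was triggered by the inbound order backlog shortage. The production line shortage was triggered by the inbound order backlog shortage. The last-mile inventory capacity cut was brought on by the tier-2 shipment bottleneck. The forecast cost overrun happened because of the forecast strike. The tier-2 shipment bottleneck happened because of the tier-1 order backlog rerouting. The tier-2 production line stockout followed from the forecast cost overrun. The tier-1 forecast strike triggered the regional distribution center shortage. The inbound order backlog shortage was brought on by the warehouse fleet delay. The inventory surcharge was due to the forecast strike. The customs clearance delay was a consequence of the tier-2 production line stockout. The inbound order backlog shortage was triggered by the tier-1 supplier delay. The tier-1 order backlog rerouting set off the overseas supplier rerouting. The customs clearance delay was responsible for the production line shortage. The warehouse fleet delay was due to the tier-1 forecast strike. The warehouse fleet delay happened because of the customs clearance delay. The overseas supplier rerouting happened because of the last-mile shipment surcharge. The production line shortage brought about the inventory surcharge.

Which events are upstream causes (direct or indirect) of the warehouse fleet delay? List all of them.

Immediate causes of the warehouse fleet delay: the tier-1 forecast strike, the customs clearance delay.
Further upstream: the forecast strike, the forecast cost overrun, the tier-2 production line stockout.

the customs clearance delay, the forecast cost overrun, the forecast strike, the tier-1 forecast strike, the tier-2 production line stockout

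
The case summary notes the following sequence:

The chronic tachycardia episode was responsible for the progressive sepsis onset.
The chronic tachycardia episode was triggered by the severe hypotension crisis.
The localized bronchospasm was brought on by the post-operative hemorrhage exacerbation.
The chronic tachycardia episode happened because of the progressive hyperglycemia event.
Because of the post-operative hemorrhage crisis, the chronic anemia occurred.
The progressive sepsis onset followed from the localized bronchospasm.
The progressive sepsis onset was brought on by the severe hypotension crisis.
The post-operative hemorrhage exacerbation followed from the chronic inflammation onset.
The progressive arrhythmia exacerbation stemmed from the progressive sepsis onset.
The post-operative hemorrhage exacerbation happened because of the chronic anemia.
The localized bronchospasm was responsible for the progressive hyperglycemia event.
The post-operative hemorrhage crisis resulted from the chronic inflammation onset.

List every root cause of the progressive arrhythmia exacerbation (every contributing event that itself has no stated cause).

the chronic inflammation onset, the severe hypotension crisis

Tracing upstream from the progressive arrhythmia exacerbation: the progressive arrhythmia exacerbation ← the progressive sepsis onset ← the severe hypotension crisis.
A separate upstream branch: the progressive arrhythmia exacerbation ← the progressive sepsis onset ← the localized bronchospasm ← the post-operative hemorrhage exacerbation ← the chronic inflammation onset.
Each of those chain origins has no stated cause.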